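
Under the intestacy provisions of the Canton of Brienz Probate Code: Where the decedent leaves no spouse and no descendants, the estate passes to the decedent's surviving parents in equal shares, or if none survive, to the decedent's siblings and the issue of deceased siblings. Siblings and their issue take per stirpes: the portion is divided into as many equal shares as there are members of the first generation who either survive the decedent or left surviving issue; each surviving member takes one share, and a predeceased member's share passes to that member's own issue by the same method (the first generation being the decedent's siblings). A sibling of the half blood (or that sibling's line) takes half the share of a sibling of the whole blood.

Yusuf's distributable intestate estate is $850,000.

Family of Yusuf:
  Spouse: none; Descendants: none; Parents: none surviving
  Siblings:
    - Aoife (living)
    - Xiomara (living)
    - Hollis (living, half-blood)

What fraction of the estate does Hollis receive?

The entire $850,000 passes to the siblings and their issue.
Counting each half-blood sibling's line as half a unit, there are 5/2 units in $850,000, so one unit is $340,000. Whole-blood lines (Aoife and Xiomara) take $340,000 each; half-blood lines (Hollis) take $170,000 each.

Hollis receives 1/5 of the estate.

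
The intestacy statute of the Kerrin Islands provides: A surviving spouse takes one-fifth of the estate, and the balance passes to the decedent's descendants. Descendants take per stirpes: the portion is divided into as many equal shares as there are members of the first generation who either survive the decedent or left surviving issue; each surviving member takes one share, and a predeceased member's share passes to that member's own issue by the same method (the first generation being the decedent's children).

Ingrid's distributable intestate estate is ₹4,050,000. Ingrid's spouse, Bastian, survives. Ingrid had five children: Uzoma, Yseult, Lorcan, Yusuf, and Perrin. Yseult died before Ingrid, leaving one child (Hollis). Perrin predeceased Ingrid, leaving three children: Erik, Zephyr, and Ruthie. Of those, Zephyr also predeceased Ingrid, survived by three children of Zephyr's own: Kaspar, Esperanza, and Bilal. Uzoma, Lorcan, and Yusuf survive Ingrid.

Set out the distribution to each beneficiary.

Bastian takes one-fifth of ₹4,050,000 = ₹810,000. The remaining ₹3,240,000 passes to the descendants.
The descendants' portion (₹3,240,000) is divided into 5 shares of ₹648,000: Uzoma, Lorcan, and Yusuf each take ₹648,000; Yseult's ₹648,000 share passes to Yseult's issue; Perrin's ₹648,000 share passes to Perrin's issue.
Yseult's share (₹648,000) passes entirely to Hollis.
Perrin's share (₹648,000) is divided into 3 shares of ₹216,000: Erik and Ruthie each take ₹216,000; Zephyr's ₹216,000 share passes to Zephyr's issue.
Zephyr's share (₹216,000) is divided into 3 shares of ₹72,000: Kaspar, Esperanza, and Bilal each take ₹72,000.

Bastian: ₹810,000; Uzoma: ₹648,000; Hollis: ₹648,000; Lorcan: ₹648,000; Yusuf: ₹648,000; Erik: ₹216,000; Kaspar: ₹72,000; Esperanza: ₹72,000; Bilal: ₹72,000; Ruthie: ₹216,000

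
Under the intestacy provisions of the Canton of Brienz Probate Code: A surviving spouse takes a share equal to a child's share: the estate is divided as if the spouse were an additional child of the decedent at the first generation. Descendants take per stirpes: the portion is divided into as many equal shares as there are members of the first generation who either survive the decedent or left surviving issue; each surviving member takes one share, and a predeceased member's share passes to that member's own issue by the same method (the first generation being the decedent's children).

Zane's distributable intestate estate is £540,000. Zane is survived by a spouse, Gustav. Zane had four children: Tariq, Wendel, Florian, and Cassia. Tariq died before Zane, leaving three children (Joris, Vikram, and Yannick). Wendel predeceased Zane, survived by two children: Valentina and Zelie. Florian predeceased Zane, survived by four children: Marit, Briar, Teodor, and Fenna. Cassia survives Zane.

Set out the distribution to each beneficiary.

Gustav: £108,000; Joris: £36,000; Vikram: £36,000; Yannick: £36,000; Valentina: £54,000; Zelie: £54,000; Marit: £27,000; Briar: £27,000; Teodor: £27,000; Fenna: £27,000; Cassia: £108,000

The spouse counts as an additional share at the children's level, so there are 5 primary shares of £108,000. Gustav takes one such share (£108,000).
The children's combined portion (£432,000) is divided into 4 shares of £108,000: Cassia takes £108,000; Tariq's £108,000 share passes to Tariq's issue; Wendel's £108,000 share passes to Wendel's issue; Florian's £108,000 share passes to Florian's issue.
Tariq's share (£108,000) is divided into 3 shares of £36,000: Joris, Vikram, and Yannick each take £36,000.
Wendel's share (£108,000) is divided into 2 shares of £54,000: Valentina and Zelie each take £54,000.
Florian's share (£108,000) is divided into 4 shares of £27,000: Marit, Briar, Teodor, and Fenna each take £27,000.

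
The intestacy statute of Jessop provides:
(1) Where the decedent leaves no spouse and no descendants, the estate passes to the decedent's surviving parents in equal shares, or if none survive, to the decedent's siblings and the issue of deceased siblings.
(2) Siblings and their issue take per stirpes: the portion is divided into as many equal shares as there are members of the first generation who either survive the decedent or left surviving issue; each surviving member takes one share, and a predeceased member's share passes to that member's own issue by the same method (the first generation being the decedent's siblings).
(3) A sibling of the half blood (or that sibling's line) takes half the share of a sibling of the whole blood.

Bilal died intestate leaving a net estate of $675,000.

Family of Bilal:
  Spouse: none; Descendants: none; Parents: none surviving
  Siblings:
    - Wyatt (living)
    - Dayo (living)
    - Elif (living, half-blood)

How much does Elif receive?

Elif receives $135,000.

The entire $675,000 passes to the siblings and their issue.
Counting each half-blood sibling's line as half a unit, there are 5/2 units in $675,000, so one unit is $270,000. Whole-blood lines (Wyatt and Dayo) take $270,000 each; half-blood lines (Elif) take $135,000 each.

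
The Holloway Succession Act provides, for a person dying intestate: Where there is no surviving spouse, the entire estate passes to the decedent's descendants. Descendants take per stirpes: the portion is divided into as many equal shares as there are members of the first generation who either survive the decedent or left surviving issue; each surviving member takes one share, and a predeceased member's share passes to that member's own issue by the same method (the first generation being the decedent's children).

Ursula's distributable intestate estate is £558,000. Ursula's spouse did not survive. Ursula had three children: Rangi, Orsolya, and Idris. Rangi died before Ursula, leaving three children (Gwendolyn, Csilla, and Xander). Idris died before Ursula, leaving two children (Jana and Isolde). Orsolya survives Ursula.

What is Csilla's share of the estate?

Csilla receives £62,000.

The entire £558,000 passes to the descendants.
That amount (£558,000) is divided into 3 shares of £186,000: Orsolya takes £186,000; Rangi's £186,000 share passes to Rangi's issue; Idris's £186,000 share passes to Idris's issue.
Rangi's share (£186,000) is divided into 3 shares of £62,000: Gwendolyn, Csilla, and Xander each take £62,000.
Idris's share (£186,000) is divided into 2 shares of £93,000: Jana and Isolde each take £93,000.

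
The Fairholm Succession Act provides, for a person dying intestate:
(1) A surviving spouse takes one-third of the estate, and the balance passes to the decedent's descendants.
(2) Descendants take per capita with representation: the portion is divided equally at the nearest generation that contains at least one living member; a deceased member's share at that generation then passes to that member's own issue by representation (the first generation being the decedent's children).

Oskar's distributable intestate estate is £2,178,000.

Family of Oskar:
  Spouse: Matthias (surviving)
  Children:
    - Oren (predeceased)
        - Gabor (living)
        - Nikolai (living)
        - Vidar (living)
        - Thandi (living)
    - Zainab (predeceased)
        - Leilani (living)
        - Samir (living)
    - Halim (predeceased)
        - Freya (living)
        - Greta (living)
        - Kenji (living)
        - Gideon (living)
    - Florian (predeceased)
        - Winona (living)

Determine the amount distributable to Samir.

Matthias takes one-third of £2,178,000 = £726,000. The remaining £1,452,000 passes to the descendants.
No child survives, so the initial division is made at the grandchildren's generation.
The descendants' portion (£1,452,000) is divided into 11 shares of £132,000: Gabor, Nikolai, Vidar, Thandi, Leilani, Samir, Freya, Greta, Kenji, Gideon, and Winona each take £132,000.

Samir receives £132,000.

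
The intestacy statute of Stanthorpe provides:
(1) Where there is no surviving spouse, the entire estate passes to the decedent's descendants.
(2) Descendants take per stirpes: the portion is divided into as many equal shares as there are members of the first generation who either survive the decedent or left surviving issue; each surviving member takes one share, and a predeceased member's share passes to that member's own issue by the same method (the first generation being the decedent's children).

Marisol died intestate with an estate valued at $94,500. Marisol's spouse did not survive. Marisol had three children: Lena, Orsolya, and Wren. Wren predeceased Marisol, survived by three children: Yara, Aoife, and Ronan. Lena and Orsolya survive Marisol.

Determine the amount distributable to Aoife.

Aoife receives $10,500.

The entire $94,500 passes to the descendants.
That amount ($94,500) is divided into 3 shares of $31,500: Lena and Orsolya each take $31,500; Wren's $31,500 share passes to Wren's issue.
Wren's share ($31,500) is divided into 3 shares of $10,500: Yara, Aoife, and Ronan each take $10,500.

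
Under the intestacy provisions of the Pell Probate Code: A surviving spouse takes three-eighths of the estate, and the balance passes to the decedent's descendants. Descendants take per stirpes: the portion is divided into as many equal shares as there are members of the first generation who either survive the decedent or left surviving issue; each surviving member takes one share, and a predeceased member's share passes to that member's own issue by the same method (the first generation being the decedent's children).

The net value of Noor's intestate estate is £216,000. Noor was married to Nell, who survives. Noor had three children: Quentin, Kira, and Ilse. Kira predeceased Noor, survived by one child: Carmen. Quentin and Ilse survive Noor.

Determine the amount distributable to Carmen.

Carmen receives £45,000.

Nell takes three-eighths of £216,000 = £81,000. The remaining £135,000 passes to the descendants.
The descendants' portion (£135,000) is divided into 3 shares of £45,000: Quentin and Ilse each take £45,000; Kira's £45,000 share passes to Kira's issue.
Kira's share (£45,000) passes entirely to Carmen.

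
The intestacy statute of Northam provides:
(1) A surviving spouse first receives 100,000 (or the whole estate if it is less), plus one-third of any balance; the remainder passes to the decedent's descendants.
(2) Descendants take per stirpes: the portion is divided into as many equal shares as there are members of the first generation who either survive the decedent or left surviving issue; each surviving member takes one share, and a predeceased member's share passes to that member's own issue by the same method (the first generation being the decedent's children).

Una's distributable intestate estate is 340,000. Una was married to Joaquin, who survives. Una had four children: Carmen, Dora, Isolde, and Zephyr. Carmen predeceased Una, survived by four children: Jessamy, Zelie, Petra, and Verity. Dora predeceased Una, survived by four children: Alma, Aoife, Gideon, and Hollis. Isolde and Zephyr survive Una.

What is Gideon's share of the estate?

Gideon receives 10,000.

Joaquin first takes 100,000, leaving a balance of 240,000. Joaquin then takes one-third of the balance (80,000), for a total of 180,000. The remaining 160,000 passes to the descendants.
The descendants' portion (160,000) is divided into 4 shares of 40,000: Isolde and Zephyr each take 40,000; Carmen's 40,000 share passes to Carmen's issue; Dora's 40,000 share passes to Dora's issue.
Carmen's share (40,000) is divided into 4 shares of 10,000: Jessamy, Zelie, Petra, and Verity each take 10,000.
Dora's share (40,000) is divided into 4 shares of 10,000: Alma, Aoife, Gideon, and Hollis each take 10,000.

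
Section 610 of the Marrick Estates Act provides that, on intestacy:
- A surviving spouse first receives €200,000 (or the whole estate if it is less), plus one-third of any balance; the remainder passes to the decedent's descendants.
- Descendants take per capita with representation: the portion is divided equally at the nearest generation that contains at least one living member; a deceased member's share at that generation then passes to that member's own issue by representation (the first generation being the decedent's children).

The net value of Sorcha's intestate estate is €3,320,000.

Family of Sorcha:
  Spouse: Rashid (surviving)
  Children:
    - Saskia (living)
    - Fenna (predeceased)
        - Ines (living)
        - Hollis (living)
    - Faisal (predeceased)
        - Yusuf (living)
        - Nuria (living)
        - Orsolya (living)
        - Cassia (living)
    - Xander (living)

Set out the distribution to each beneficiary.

Rashid: €1,240,000; Saskia: €520,000; Ines: €260,000; Hollis: €260,000; Yusuf: €130,000; Nuria: €130,000; Orsolya: €130,000; Cassia: €130,000; Xander: €520,000

Rashid first takes €200,000, leaving a balance of €3,120,000. Rashid then takes one-third of the balance (€1,040,000), for a total of €1,240,000. The remaining €2,080,000 passes to the descendants.
The descendants' portion (€2,080,000) is divided into 4 shares of €520,000: Saskia and Xander each take €520,000; Fenna's €520,000 share passes to Fenna's issue; Faisal's €520,000 share passes to Faisal's issue.
Fenna's share (€520,000) is divided into 2 shares of €260,000: Ines and Hollis each take €260,000.
Faisal's share (€520,000) is divided into 4 shares of €130,000: Yusuf, Nuria, Orsolya, and Cassia each take €130,000.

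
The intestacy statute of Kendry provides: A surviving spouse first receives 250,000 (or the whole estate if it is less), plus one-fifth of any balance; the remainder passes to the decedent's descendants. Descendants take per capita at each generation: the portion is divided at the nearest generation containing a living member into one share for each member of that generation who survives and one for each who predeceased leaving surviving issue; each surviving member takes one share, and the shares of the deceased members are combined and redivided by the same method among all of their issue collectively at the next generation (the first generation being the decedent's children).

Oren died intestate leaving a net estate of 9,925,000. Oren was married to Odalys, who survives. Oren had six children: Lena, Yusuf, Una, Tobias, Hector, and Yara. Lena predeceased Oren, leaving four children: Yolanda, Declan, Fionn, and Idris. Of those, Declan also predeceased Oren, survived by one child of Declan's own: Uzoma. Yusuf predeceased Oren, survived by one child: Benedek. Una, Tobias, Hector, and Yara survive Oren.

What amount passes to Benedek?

Odalys first takes 250,000, leaving a balance of 9,675,000. Odalys then takes one-fifth of the balance (1,935,000), for a total of 2,185,000. The remaining 7,740,000 passes to the descendants.
The descendants' portion (7,740,000) is divided at the children's generation into 6 shares of 1,290,000. Una, Tobias, Hector, and Yara each take 1,290,000. The 2 shares of the deceased (Lena and Yusuf) are combined into a pool of 2,580,000.
That pool (2,580,000) is divided at the grandchildren's generation into 5 shares of 516,000. Yolanda, Fionn, Idris, and Benedek each take 516,000. The remaining share for the deceased Declan (516,000) is carried to the next generation.
That pool (516,000) passes entirely to Uzoma, the sole taker at the great-grandchildren's generation.

Benedek receives 516,000.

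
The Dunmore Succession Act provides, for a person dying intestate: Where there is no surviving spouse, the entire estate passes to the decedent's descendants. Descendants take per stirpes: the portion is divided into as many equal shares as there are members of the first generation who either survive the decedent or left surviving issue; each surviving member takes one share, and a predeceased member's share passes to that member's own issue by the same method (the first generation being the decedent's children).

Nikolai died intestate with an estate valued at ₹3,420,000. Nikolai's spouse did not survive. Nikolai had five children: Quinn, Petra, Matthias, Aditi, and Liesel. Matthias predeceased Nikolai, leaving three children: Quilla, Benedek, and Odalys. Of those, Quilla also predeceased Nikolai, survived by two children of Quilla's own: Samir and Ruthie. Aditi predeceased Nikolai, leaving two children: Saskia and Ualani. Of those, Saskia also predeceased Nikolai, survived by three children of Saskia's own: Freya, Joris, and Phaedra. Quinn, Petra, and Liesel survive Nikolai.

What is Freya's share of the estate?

Freya receives ₹114,000.

The entire ₹3,420,000 passes to the descendants.
That amount (₹3,420,000) is divided into 5 shares of ₹684,000: Quinn, Petra, and Liesel each take ₹684,000; Matthias's ₹684,000 share passes to Matthias's issue; Aditi's ₹684,000 share passes to Aditi's issue.
Matthias's share (₹684,000) is divided into 3 shares of ₹228,000: Benedek and Odalys each take ₹228,000; Quilla's ₹228,000 share passes to Quilla's issue.
Quilla's share (₹228,000) is divided into 2 shares of ₹114,000: Samir and Ruthie each take ₹114,000.
Aditi's share (₹684,000) is divided into 2 shares of ₹342,000: Ualani takes ₹342,000; Saskia's ₹342,000 share passes to Saskia's issue.
Saskia's share (₹342,000) is divided into 3 shares of ₹114,000: Freya, Joris, and Phaedra each take ₹114,000.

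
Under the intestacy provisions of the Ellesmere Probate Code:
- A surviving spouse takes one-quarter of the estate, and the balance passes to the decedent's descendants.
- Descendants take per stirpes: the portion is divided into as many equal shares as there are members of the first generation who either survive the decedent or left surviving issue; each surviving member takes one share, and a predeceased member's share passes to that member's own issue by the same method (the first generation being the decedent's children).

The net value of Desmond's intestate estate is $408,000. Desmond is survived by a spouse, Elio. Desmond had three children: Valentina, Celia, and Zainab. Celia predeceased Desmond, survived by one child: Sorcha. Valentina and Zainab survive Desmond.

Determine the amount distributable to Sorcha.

Elio takes one-quarter of $408,000 = $102,000. The remaining $306,000 passes to the descendants.
The descendants' portion ($306,000) is divided into 3 shares of $102,000: Valentina and Zainab each take $102,000; Celia's $102,000 share passes to Celia's issue.
Celia's share ($102,000) passes entirely to Sorcha.

Sorcha receives $102,000.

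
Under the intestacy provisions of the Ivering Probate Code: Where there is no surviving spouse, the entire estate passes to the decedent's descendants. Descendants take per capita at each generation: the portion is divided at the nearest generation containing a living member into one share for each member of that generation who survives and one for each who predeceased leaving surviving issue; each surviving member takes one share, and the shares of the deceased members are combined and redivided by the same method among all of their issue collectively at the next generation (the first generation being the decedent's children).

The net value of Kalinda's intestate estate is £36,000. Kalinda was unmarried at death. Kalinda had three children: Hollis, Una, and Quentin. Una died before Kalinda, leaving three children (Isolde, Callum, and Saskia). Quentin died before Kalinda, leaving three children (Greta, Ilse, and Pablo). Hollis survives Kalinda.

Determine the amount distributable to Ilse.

Ilse receives £4,000.

The entire £36,000 passes to the descendants.
That amount (£36,000) is divided at the children's generation into 3 shares of £12,000. Hollis takes £12,000. The 2 shares of the deceased (Una and Quentin) are combined into a pool of £24,000.
That pool (£24,000) is divided at the grandchildren's generation equally among Isolde, Callum, Saskia, Greta, Ilse, and Pablo: £4,000 each.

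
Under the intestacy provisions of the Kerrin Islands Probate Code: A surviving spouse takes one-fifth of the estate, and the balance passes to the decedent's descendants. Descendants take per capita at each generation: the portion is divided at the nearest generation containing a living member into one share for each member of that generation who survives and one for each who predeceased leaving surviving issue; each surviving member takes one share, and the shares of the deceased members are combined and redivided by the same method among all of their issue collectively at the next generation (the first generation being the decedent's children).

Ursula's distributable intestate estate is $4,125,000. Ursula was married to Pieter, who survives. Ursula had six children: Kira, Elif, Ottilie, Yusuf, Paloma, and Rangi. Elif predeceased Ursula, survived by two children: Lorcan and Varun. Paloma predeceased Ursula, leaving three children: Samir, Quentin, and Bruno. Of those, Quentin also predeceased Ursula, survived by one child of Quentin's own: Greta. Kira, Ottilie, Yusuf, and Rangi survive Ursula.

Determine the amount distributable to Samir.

Pieter takes one-fifth of $4,125,000 = $825,000. The remaining $3,300,000 passes to the descendants.
The descendants' portion ($3,300,000) is divided at the children's generation into 6 shares of $550,000. Kira, Ottilie, Yusuf, and Rangi each take $550,000. The 2 shares of the deceased (Elif and Paloma) are combined into a pool of $1,100,000.
That pool ($1,100,000) is divided at the grandchildren's generation into 5 shares of $220,000. Lorcan, Varun, Samir, and Bruno each take $220,000. The remaining share for the deceased Quentin ($220,000) is carried to the next generation.
That pool ($220,000) passes entirely to Greta, the sole taker at the great-grandchildren's generation.

Samir receives $220,000.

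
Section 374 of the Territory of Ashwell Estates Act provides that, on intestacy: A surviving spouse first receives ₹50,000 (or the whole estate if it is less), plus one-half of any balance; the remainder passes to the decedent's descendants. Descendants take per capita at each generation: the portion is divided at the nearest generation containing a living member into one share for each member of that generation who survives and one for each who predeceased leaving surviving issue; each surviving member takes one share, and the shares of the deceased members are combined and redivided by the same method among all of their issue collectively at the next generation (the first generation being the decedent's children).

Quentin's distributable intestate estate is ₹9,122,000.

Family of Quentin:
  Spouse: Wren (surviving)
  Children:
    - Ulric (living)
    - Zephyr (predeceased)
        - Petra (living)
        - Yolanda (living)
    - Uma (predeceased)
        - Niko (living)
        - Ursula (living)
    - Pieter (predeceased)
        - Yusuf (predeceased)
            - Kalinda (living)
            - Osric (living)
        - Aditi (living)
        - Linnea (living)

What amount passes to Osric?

Wren first takes ₹50,000, leaving a balance of ₹9,072,000. Wren then takes one-half of the balance (₹4,536,000), for a total of ₹4,586,000. The remaining ₹4,536,000 passes to the descendants.
The descendants' portion (₹4,536,000) is divided at the children's generation into 4 shares of ₹1,134,000. Ulric takes ₹1,134,000. The 3 shares of the deceased (Zephyr, Uma, and Pieter) are combined into a pool of ₹3,402,000.
That pool (₹3,402,000) is divided at the grandchildren's generation into 7 shares of ₹486,000. Petra, Yolanda, Niko, Ursula, Aditi, and Linnea each take ₹486,000. The remaining share for the deceased Yusuf (₹486,000) is carried to the next generation.
That pool (₹486,000) is divided at the great-grandchildren's generation equally among Kalinda and Osric: ₹243,000 each.

Osric receives ₹243,000.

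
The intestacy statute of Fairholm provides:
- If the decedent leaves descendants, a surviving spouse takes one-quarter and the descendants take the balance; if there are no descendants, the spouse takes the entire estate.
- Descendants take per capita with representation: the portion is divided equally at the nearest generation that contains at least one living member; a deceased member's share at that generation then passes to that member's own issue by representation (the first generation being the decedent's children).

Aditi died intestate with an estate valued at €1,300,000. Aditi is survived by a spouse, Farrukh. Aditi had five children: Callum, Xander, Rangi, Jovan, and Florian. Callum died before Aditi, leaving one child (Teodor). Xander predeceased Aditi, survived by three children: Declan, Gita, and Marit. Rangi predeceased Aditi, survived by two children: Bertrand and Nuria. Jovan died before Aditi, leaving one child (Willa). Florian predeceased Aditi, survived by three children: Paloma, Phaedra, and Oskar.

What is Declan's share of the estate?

Declan receives €97,500.

Farrukh takes one-quarter of €1,300,000 = €325,000. The remaining €975,000 passes to the descendants.
No child survives, so the initial division is made at the grandchildren's generation.
The descendants' portion (€975,000) is divided into 10 shares of €97,500: Teodor, Declan, Gita, Marit, Bertrand, Nuria, Willa, Paloma, Phaedra, and Oskar each take €97,500.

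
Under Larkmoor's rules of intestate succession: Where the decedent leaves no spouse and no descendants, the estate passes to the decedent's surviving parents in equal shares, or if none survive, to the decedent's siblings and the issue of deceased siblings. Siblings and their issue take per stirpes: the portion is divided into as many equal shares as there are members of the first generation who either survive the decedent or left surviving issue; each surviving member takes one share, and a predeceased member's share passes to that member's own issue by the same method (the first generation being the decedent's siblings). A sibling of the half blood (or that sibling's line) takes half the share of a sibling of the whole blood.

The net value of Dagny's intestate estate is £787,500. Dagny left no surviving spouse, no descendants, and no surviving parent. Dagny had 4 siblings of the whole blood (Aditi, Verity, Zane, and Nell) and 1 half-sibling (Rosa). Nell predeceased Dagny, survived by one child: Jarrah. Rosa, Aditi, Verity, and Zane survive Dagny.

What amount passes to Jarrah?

The entire £787,500 passes to the siblings and their issue.
Counting each half-blood sibling's line as half a unit, there are 9/2 units in £787,500, so one unit is £175,000. Whole-blood lines (Aditi, Verity, Zane, and Nell) take £175,000 each; half-blood lines (Rosa) take £87,500 each.
Nell's share (£175,000) passes entirely to Jarrah.

Jarrah receives £175,000.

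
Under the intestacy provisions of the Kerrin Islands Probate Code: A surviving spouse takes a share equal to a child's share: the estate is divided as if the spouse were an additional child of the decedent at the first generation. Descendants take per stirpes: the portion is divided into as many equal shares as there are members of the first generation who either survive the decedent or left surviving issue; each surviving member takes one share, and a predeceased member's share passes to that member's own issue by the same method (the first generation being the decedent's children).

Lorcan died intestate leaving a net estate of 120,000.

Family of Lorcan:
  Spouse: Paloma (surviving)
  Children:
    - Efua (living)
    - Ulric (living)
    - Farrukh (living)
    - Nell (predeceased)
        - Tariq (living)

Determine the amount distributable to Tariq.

The spouse counts as an additional share at the children's level, so there are 5 primary shares of 24,000. Paloma takes one such share (24,000).
The children's combined portion (96,000) is divided into 4 shares of 24,000: Efua, Ulric, and Farrukh each take 24,000; Nell's 24,000 share passes to Nell's issue.
Nell's share (24,000) passes entirely to Tariq.

Tariq receives 24,000.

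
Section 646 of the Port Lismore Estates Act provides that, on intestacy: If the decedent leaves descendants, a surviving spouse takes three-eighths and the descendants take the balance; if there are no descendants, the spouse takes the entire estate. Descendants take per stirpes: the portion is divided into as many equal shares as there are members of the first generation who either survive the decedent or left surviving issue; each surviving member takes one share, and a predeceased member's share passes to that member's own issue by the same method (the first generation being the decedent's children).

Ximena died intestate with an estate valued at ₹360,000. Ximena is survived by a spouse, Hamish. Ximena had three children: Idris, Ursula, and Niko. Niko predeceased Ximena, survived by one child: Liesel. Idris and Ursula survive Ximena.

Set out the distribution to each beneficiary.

Hamish: ₹135,000; Idris: ₹75,000; Ursula: ₹75,000; Liesel: ₹75,000

Hamish takes three-eighths of ₹360,000 = ₹135,000. The remaining ₹225,000 passes to the descendants.
The descendants' portion (₹225,000) is divided into 3 shares of ₹75,000: Idris and Ursula each take ₹75,000; Niko's ₹75,000 share passes to Niko's issue.
Niko's share (₹75,000) passes entirely to Liesel.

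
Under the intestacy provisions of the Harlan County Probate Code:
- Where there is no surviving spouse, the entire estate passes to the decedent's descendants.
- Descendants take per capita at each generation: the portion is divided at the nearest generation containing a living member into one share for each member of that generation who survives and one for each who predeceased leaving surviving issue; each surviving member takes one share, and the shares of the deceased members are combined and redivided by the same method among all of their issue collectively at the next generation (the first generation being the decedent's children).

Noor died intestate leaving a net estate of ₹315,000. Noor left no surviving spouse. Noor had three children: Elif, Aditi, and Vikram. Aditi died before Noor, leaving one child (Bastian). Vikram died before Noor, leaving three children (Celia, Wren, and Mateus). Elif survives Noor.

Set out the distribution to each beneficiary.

Elif: ₹105,000; Bastian: ₹52,500; Celia: ₹52,500; Wren: ₹52,500; Mateus: ₹52,500

The entire ₹315,000 passes to the descendants.
That amount (₹315,000) is divided at the children's generation into 3 shares of ₹105,000. Elif takes ₹105,000. The 2 shares of the deceased (Aditi and Vikram) are combined into a pool of ₹210,000.
That pool (₹210,000) is divided at the grandchildren's generation equally among Bastian, Celia, Wren, and Mateus: ₹52,500 each.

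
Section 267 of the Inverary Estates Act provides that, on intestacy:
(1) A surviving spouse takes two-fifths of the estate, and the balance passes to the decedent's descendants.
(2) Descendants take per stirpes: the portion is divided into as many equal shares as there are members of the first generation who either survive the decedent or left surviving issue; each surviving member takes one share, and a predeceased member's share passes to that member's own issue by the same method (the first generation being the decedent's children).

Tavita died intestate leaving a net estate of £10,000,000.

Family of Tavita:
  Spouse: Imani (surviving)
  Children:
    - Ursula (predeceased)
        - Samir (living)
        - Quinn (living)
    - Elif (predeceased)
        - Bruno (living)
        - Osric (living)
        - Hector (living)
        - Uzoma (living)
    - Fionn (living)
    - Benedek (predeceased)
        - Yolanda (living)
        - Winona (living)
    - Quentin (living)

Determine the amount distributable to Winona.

Winona receives £600,000.

Imani takes two-fifths of £10,000,000 = £4,000,000. The remaining £6,000,000 passes to the descendants.
The descendants' portion (£6,000,000) is divided into 5 shares of £1,200,000: Fionn and Quentin each take £1,200,000; Ursula's £1,200,000 share passes to Ursula's issue; Elif's £1,200,000 share passes to Elif's issue; Benedek's £1,200,000 share passes to Benedek's issue.
Ursula's share (£1,200,000) is divided into 2 shares of £600,000: Samir and Quinn each take £600,000.
Elif's share (£1,200,000) is divided into 4 shares of £300,000: Bruno, Osric, Hector, and Uzoma each take £300,000.
Benedek's share (£1,200,000) is divided into 2 shares of £600,000: Yolanda and Winona each take £600,000.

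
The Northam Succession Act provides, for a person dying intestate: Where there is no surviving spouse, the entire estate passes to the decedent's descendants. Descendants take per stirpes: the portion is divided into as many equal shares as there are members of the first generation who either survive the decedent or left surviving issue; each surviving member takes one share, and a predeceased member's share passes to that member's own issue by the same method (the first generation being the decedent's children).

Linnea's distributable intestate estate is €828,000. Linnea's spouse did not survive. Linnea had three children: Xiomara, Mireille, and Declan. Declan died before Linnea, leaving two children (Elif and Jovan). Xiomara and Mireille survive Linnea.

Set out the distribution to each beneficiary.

Xiomara: €276,000; Mireille: €276,000; Elif: €138,000; Jovan: €138,000

The entire €828,000 passes to the descendants.
That amount (€828,000) is divided into 3 shares of €276,000: Xiomara and Mireille each take €276,000; Declan's €276,000 share passes to Declan's issue.
Declan's share (€276,000) is divided into 2 shares of €138,000: Elif and Jovan each take €138,000.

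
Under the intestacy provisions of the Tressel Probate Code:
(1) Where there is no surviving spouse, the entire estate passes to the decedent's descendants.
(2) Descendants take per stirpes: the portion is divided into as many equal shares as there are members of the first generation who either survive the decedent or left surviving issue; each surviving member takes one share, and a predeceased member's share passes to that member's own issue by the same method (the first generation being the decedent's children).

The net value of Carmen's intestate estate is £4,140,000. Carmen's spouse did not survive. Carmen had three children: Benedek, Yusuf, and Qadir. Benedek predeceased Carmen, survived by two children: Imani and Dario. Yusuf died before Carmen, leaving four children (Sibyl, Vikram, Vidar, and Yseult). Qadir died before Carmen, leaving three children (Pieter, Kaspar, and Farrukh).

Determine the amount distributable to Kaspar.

The entire £4,140,000 passes to the descendants.
That amount (£4,140,000) is divided into 3 shares of £1,380,000: Benedek's £1,380,000 share passes to Benedek's issue; Yusuf's £1,380,000 share passes to Yusuf's issue; Qadir's £1,380,000 share passes to Qadir's issue.
Benedek's share (£1,380,000) is divided into 2 shares of £690,000: Imani and Dario each take £690,000.
Yusuf's share (£1,380,000) is divided into 4 shares of £345,000: Sibyl, Vikram, Vidar, and Yseult each take £345,000.
Qadir's share (£1,380,000) is divided into 3 shares of £460,000: Pieter, Kaspar, and Farrukh each take £460,000.

Kaspar receives £460,000.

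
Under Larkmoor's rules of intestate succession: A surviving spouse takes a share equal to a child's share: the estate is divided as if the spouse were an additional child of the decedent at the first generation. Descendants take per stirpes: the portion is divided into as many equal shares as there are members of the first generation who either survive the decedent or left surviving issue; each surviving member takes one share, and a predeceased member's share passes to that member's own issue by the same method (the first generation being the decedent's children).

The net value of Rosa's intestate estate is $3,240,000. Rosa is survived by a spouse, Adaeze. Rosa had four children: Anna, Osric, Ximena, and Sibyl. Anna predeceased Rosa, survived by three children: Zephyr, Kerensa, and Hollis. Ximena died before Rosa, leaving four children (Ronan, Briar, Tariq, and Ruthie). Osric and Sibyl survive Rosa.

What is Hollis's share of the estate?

Hollis receives $216,000.

The spouse counts as an additional share at the children's level, so there are 5 primary shares of $648,000. Adaeze takes one such share ($648,000).
The children's combined portion ($2,592,000) is divided into 4 shares of $648,000: Osric and Sibyl each take $648,000; Anna's $648,000 share passes to Anna's issue; Ximena's $648,000 share passes to Ximena's issue.
Anna's share ($648,000) is divided into 3 shares of $216,000: Zephyr, Kerensa, and Hollis each take $216,000.
Ximena's share ($648,000) is divided into 4 shares of $162,000: Ronan, Briar, Tariq, and Ruthie each take $162,000.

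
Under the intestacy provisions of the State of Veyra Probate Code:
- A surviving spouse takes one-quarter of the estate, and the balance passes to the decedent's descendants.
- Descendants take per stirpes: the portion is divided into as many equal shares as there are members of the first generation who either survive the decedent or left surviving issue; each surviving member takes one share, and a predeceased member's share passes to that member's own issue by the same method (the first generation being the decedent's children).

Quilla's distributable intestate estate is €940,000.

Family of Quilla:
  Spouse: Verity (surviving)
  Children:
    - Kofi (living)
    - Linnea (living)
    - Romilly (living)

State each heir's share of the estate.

Verity takes one-quarter of €940,000 = €235,000. The remaining €705,000 passes to the descendants.
The descendants' portion (€705,000) is divided into 3 shares of €235,000: Kofi, Linnea, and Romilly each take €235,000.

Verity: €235,000; Kofi: €235,000; Linnea: €235,000; Romilly: €235,000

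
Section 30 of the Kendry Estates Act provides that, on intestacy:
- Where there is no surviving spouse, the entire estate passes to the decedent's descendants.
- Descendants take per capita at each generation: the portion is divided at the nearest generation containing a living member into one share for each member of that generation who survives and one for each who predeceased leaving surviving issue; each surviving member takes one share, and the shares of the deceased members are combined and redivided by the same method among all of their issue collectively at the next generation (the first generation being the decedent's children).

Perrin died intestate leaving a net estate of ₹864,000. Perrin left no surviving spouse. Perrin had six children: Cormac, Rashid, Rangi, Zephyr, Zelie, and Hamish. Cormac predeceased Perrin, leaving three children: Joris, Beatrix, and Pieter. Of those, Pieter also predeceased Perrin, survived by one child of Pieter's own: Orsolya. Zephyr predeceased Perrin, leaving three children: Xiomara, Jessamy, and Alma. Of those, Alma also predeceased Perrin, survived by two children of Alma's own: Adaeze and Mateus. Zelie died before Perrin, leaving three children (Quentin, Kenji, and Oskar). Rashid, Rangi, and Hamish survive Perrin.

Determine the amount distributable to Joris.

The entire ₹864,000 passes to the descendants.
That amount (₹864,000) is divided at the children's generation into 6 shares of ₹144,000. Rashid, Rangi, and Hamish each take ₹144,000. The 3 shares of the deceased (Cormac, Zephyr, and Zelie) are combined into a pool of ₹432,000.
That pool (₹432,000) is divided at the grandchildren's generation into 9 shares of ₹48,000. Joris, Beatrix, Xiomara, Jessamy, Quentin, Kenji, and Oskar each take ₹48,000. The 2 shares of the deceased (Pieter and Alma) are combined into a pool of ₹96,000.
That pool (₹96,000) is divided at the great-grandchildren's generation equally among Orsolya, Adaeze, and Mateus: ₹32,000 each.

Joris receives ₹48,000.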